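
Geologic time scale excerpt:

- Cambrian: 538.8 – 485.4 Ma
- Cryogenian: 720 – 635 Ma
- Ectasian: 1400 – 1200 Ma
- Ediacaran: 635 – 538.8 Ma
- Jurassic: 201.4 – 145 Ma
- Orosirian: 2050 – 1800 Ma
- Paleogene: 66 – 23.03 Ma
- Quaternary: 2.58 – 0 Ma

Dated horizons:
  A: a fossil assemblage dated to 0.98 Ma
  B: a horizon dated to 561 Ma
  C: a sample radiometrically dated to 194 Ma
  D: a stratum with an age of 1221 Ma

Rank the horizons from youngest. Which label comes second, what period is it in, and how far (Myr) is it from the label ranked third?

C, in the Jurassic; 367 million years to B

Smaller Ma means younger, so youngest first: A 0.98 < C 194 < B 561 < D 1221.
Counting 2 along gives C (194 Ma); the excerpt puts that inside the Jurassic, 201.4–145 Ma.
Next in line is B (561 Ma), and 561 − 194 = 367 Myr.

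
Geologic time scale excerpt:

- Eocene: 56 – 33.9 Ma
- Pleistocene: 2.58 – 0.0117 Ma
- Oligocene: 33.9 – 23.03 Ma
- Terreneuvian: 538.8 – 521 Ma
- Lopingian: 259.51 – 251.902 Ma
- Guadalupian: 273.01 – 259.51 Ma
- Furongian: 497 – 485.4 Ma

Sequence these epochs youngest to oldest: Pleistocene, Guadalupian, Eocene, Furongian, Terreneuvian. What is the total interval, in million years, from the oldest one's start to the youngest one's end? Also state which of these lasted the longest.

From the excerpt: Pleistocene 2.58–0.0117; Guadalupian 273.01–259.51; Eocene 56–33.9; Furongian 497–485.4; Terreneuvian 538.8–521 (Ma).
Larger Ma is earlier, so the oldest is Terreneuvian and the youngest is Pleistocene; youngest to oldest: Pleistocene, Eocene, Guadalupian, Furongian, Terreneuvian.
Oldest start 538.8 minus youngest end 0.0117 gives 538.7883 Myr overall.
Individual lengths (start − end): Terreneuvian 17.8; Guadalupian 13.5; Eocene 22.1; Furongian 11.6; Pleistocene 2.5683. The largest is Eocene at 22.1 Myr.

Pleistocene, Eocene, Guadalupian, Furongian, Terreneuvian; total span 538.7883 Myr; longest is Eocene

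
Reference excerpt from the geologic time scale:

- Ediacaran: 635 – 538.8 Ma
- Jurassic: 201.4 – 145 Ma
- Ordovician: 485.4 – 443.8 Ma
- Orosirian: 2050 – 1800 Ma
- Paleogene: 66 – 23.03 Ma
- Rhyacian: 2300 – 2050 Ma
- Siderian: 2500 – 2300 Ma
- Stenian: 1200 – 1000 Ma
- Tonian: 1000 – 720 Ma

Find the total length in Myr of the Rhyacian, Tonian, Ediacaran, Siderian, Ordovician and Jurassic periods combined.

Duration is start − end for each: (2300 − 2050) + (1000 − 720) + (635 − 538.8) + (2500 − 2300) + (485.4 − 443.8) + (201.4 − 145).
That is 250 + 280 + 96.2 + 200 + 41.6 + 56.4, which totals 924.2 million years.

924.2 million years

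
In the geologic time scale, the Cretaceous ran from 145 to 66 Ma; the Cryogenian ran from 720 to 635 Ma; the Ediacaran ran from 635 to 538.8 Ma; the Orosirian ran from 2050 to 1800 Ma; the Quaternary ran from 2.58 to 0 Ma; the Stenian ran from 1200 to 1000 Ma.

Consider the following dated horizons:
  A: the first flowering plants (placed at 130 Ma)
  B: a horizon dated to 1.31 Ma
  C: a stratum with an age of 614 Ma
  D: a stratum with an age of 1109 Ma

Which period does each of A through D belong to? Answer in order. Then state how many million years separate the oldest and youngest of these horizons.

A — Cretaceous; B — Quaternary; C — Ediacaran; D — Stenian; span 1107.69 million years

Match each age against the start–end ranges in the excerpt: A = 130 Ma → Cretaceous (145–66); B = 1.31 Ma → Quaternary (2.58–0); C = 614 Ma → Ediacaran (635–538.8); D = 1109 Ma → Stenian (1200–1000).
The largest age is 1109 Ma and the smallest is 1.31 Ma; their difference is 1107.69 Myr.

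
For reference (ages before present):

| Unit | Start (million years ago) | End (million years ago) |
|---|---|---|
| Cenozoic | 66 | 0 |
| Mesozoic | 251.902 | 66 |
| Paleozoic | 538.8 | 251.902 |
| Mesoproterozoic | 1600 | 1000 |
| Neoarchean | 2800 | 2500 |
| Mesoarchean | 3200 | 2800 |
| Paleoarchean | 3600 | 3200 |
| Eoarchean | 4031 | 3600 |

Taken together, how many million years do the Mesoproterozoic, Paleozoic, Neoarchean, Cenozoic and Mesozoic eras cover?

Each duration: Mesoproterozoic = 600; Paleozoic = 286.898; Neoarchean = 300; Cenozoic = 66; Mesozoic = 185.902.
Sum: 600 + 286.898 + 300 + 66 + 185.902 = 1438.8 Myr.

1438.8 million years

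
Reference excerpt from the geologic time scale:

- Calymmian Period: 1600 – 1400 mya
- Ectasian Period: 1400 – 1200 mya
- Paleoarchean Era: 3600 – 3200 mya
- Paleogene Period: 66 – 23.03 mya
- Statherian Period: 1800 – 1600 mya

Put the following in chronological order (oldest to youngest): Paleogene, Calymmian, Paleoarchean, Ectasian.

Read off each span (Ma): Paleogene 66–23.03; Calymmian 1600–1400; Paleoarchean 3600–3200; Ectasian 1400–1200.
Larger Ma is older, so oldest→youngest is Paleoarchean, Calymmian, Ectasian, Paleogene.

Paleoarchean, Calymmian, Ectasian, Paleogene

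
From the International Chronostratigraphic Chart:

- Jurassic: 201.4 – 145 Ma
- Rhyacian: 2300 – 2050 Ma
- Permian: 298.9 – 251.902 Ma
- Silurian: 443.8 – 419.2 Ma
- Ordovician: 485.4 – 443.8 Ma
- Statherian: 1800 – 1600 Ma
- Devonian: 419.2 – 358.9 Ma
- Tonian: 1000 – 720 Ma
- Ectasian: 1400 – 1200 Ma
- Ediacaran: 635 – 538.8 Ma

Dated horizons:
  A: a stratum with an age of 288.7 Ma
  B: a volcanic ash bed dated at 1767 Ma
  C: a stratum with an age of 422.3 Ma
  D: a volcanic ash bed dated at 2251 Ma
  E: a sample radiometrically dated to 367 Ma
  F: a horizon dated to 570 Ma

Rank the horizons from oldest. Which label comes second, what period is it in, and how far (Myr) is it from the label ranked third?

Larger Ma means older, so oldest first: D 2251 > B 1767 > F 570 > C 422.3 > E 367 > A 288.7.
Counting 2 along gives B (1767 Ma); the excerpt puts that inside the Statherian, 1800–1600 Ma.
Next in line is F (570 Ma), and 1767 − 570 = 1197 Myr.

B, in the Statherian; 1197 million years to F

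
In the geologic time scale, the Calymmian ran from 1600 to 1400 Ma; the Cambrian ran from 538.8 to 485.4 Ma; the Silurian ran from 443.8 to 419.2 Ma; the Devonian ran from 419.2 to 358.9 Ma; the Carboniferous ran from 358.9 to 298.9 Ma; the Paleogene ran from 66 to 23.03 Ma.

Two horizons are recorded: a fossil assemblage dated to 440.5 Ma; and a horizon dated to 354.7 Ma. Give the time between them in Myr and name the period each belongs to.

Elapsed time: 440.5 − 354.7 = 85.8 Myr.
440.5 Ma lies within 443.8–419.2 Ma: Silurian.
354.7 Ma lies within 358.9–298.9 Ma: Carboniferous.

85.8 million years apart; the first in the Silurian, the second in the Carboniferous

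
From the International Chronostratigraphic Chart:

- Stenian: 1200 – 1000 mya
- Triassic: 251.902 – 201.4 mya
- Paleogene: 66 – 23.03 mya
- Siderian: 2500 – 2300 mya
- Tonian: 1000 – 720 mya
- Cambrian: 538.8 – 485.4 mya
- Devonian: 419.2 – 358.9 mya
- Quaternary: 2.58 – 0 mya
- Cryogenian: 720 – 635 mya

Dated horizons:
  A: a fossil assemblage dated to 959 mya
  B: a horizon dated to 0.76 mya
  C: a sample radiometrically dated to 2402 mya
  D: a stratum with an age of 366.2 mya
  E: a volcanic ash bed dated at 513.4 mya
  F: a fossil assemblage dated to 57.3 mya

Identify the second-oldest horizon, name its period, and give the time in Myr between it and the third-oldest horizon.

Larger Ma means older, so oldest first: C 2402 > A 959 > E 513.4 > D 366.2 > F 57.3 > B 0.76.
Counting 2 along gives A (959 Ma); the excerpt puts that inside the Tonian, 1000–720 Ma.
Next in line is E (513.4 Ma), and 959 − 513.4 = 445.6 Myr.

A, in the Tonian; 445.6 million years to E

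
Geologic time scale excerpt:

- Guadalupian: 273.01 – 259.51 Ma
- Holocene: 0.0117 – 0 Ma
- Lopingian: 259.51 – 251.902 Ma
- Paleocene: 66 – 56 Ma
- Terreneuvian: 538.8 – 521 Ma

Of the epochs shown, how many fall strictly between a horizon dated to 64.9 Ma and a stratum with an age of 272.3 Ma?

The older date is 272.3 Ma and the younger is 64.9 Ma.
Epochs with start < 272.3 and end > 64.9 Ma: Lopingian (259.51–251.902).
That is 1 complete epoch.

1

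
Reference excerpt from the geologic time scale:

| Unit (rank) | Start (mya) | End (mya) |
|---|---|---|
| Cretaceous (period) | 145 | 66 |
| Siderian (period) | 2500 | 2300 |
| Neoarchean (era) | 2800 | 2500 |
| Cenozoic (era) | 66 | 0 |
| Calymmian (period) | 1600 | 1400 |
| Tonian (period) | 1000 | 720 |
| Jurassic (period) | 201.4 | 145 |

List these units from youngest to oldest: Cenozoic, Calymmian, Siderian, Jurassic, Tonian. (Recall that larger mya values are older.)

Sorting by start age (ascending Ma, since larger Ma = older): Cenozoic start 66, Jurassic start 201.4, Tonian start 1000, Calymmian start 1600, Siderian start 2500.

Cenozoic → Jurassic → Tonian → Calymmian → Siderian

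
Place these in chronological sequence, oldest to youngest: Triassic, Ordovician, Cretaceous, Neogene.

Era membership (oldest first within each) — Paleozoic: Ordovician; Mesozoic: Triassic, Cretaceous; Cenozoic: Neogene. Paleozoic precedes Mesozoic, which precedes Cenozoic. Concatenating the groups in that era order gives oldest to youngest directly.

Ordovician, then Triassic, then Cretaceous, then Neogene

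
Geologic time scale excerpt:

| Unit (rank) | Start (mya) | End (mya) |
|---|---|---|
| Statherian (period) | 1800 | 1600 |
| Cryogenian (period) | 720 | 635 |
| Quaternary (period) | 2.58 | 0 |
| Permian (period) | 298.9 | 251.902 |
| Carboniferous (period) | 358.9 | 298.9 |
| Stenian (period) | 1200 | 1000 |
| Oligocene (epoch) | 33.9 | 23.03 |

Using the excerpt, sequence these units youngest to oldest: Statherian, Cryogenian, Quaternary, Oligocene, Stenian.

Quaternary, then Oligocene, then Cryogenian, then Stenian, then Statherian

Sorting by start age (ascending Ma, since larger Ma = older): Quaternary start 2.58, Oligocene start 33.9, Cryogenian start 720, Stenian start 1200, Statherian start 1800.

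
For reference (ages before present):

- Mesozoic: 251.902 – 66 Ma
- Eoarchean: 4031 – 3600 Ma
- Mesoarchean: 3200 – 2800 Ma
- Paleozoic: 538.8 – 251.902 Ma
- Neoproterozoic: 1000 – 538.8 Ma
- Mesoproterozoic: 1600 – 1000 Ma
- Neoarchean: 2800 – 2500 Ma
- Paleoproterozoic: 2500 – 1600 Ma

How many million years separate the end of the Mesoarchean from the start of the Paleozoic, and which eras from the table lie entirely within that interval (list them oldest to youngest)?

2261.2 million years; Neoarchean, Paleoproterozoic, Mesoproterozoic, Neoproterozoic

End of Mesoarchean = 2800 Ma; start of Paleozoic = 538.8 Ma.
Gap = 2800 − 538.8 = 2261.2 Myr.
Eras wholly inside 2800–538.8 Ma: Neoarchean (2800–2500), Paleoproterozoic (2500–1600), Mesoproterozoic (1600–1000), Neoproterozoic (1000–538.8).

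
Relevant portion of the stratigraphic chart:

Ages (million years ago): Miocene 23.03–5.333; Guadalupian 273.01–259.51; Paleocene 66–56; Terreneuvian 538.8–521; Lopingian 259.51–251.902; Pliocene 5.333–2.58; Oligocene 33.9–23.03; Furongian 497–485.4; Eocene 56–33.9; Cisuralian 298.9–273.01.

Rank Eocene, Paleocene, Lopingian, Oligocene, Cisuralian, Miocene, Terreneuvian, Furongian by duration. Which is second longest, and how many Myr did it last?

Start − end for each: Eocene 56 − 33.9 = 22.1; Paleocene 66 − 56 = 10; Lopingian 259.51 − 251.902 = 7.608; Oligocene 33.9 − 23.03 = 10.87; Cisuralian 298.9 − 273.01 = 25.89; Miocene 23.03 − 5.333 = 17.697; Terreneuvian 538.8 − 521 = 17.8; Furongian 497 − 485.4 = 11.6.
Ranking these from longest: Cisuralian > Eocene > Terreneuvian > Miocene > Furongian > Oligocene > Paleocene > Lopingian.
Position 2 in that ranking is Eocene, which lasted 22.1 Myr.

Eocene, 22.1 million years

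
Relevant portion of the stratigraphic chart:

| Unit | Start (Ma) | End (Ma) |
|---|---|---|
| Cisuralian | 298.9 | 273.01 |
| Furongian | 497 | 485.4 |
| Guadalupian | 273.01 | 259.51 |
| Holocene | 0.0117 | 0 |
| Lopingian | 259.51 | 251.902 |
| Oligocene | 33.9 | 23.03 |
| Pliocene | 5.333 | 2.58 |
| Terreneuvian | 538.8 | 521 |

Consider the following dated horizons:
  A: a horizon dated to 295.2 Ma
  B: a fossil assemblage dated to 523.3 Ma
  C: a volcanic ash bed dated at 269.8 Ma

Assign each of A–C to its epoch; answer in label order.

A — Cisuralian; B — Terreneuvian; C — Guadalupian

A: 295.2 Ma lies in 298.9–273.01 Ma, so Cisuralian.
B: 523.3 Ma lies in 538.8–521 Ma, so Terreneuvian.
C: 269.8 Ma lies in 273.01–259.51 Ma, so Guadalupian.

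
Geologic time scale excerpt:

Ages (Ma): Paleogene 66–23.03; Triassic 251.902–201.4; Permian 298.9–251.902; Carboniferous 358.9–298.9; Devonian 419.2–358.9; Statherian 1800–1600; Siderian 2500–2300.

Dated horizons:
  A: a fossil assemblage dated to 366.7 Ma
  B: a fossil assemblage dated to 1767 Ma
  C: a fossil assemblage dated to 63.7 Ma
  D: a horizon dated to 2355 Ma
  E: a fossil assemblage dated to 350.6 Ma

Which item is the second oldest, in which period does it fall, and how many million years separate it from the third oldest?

B, in the Statherian; 1400.3 million years to A

Sorted oldest-first by Ma: D (2355), B (1767), A (366.7), E (350.6), C (63.7).
The second oldest is B at 1767 Ma, which lies in 1800–1600 Ma: the Statherian.
The third oldest is A at 366.7 Ma; separation = |1767 − 366.7| = 1400.3 Myr.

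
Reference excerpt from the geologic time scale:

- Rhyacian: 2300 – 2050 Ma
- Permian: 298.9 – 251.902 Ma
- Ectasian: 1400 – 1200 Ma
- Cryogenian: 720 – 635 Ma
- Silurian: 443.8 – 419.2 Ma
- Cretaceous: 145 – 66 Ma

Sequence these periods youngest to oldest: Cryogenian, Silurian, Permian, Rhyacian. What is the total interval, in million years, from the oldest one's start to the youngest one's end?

From the excerpt: Cryogenian 720–635; Silurian 443.8–419.2; Permian 298.9–251.902; Rhyacian 2300–2050 (Ma).
Larger Ma is earlier, so the oldest is Rhyacian and the youngest is Permian; youngest to oldest: Permian, Silurian, Cryogenian, Rhyacian.
Oldest start 2300 minus youngest end 251.902 gives 2048.098 Myr overall.

Permian, Silurian, Cryogenian, Rhyacian; total span 2048.098 Myr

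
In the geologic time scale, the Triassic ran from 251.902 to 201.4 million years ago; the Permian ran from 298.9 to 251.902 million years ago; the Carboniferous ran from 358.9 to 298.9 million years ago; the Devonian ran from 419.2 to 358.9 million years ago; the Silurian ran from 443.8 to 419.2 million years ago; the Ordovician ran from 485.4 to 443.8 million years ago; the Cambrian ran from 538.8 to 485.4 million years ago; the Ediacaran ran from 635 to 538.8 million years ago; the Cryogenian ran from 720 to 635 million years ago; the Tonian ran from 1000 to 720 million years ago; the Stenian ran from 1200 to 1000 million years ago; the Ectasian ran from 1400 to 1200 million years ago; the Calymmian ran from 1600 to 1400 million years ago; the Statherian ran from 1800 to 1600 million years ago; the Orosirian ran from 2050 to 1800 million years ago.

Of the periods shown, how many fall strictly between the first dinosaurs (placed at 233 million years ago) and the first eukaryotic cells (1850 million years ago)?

13

1850 Ma sits inside the Orosirian (2050–1800) and 233 Ma inside the Triassic (251.902–201.4); neither of those is wholly between the two dates.
The listed periods lying completely between them are Statherian, Calymmian, Ectasian, Stenian, Tonian, Cryogenian, Ediacaran, Cambrian, Ordovician, Silurian, Devonian, Carboniferous, Permian — 13 in all.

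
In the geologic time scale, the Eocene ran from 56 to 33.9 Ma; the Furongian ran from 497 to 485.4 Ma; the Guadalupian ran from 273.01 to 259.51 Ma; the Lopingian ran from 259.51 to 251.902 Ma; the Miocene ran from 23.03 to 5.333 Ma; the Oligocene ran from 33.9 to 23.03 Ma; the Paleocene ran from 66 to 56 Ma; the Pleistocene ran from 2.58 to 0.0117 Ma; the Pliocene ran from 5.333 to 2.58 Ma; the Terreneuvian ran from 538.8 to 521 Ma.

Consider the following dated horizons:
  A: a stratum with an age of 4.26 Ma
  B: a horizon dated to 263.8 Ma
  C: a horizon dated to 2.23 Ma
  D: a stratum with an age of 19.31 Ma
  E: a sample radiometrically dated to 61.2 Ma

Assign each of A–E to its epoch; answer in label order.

A — Pliocene; B — Guadalupian; C — Pleistocene; D — Miocene; E — Paleocene

Match each age against the start–end ranges in the excerpt: A = 4.26 Ma → Pliocene (5.333–2.58); B = 263.8 Ma → Guadalupian (273.01–259.51); C = 2.23 Ma → Pleistocene (2.58–0.0117); D = 19.31 Ma → Miocene (23.03–5.333); E = 61.2 Ma → Paleocene (66–56).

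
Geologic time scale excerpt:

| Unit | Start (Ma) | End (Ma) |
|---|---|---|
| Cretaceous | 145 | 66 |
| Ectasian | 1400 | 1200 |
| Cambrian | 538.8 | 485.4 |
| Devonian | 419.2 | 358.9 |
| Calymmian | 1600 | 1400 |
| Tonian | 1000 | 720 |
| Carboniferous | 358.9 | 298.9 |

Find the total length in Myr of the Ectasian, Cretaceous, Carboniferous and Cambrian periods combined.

392.4 million years

Duration is start − end for each: (1400 − 1200) + (145 − 66) + (358.9 − 298.9) + (538.8 − 485.4).
That is 200 + 79 + 60 + 53.4, which totals 392.4 million years.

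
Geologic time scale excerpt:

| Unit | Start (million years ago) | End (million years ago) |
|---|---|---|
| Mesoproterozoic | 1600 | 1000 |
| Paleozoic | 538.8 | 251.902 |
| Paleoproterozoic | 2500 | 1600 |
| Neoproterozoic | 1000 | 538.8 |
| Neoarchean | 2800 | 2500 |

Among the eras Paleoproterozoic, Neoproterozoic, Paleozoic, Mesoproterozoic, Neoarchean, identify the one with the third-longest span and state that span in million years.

Start − end for each: Paleoproterozoic 2500 − 1600 = 900; Neoproterozoic 1000 − 538.8 = 461.2; Paleozoic 538.8 − 251.902 = 286.898; Mesoproterozoic 1600 − 1000 = 600; Neoarchean 2800 − 2500 = 300.
Ranking these from longest: Paleoproterozoic > Mesoproterozoic > Neoproterozoic > Neoarchean > Paleozoic.
Position 3 in that ranking is Neoproterozoic, which lasted 461.2 Myr.

Neoproterozoic, 461.2 million years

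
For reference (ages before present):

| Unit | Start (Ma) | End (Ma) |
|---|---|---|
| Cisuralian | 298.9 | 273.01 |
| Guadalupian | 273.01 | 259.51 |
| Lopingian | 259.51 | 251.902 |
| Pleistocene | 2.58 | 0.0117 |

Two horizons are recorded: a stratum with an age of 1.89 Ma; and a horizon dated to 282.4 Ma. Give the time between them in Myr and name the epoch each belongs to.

Elapsed time: 282.4 − 1.89 = 280.51 Myr.
1.89 Ma lies within 2.58–0.0117 Ma: Pleistocene.
282.4 Ma lies within 298.9–273.01 Ma: Cisuralian.

280.51 million years apart; the first in the Pleistocene, the second in the Cisuralian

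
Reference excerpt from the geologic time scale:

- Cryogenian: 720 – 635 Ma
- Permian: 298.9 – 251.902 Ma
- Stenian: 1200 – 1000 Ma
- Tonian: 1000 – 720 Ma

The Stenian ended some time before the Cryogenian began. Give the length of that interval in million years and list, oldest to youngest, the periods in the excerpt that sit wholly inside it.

The Stenian closes at 1000 Ma and the Cryogenian opens at 720 Ma, so the interval is 1000 − 720 = 280 Myr.
A period fits inside if it starts at or after 1000 Ma and ends at or before 720 Ma; oldest first that gives Tonian.

280 million years; Tonian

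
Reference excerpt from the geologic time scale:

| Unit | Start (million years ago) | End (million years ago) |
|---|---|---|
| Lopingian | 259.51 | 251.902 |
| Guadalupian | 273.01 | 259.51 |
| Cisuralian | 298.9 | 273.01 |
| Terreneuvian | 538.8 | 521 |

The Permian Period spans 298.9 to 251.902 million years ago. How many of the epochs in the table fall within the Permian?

Epochs inside 298.9–251.902 Ma: Cisuralian, Guadalupian, Lopingian — 3 in total.

3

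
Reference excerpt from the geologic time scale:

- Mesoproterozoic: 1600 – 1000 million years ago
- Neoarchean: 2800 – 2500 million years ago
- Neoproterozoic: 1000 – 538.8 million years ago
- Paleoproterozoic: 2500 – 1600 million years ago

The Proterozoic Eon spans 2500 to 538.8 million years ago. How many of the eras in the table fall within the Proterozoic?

3

Eras inside 2500–538.8 Ma: Paleoproterozoic, Mesoproterozoic, Neoproterozoic — 3 in total.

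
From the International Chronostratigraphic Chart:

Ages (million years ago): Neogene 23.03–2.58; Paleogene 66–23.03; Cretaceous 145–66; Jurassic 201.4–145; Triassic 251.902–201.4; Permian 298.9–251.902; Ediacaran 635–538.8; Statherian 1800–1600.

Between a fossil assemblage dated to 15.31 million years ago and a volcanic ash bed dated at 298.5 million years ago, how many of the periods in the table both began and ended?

298.5 Ma sits inside the Permian (298.9–251.902) and 15.31 Ma inside the Neogene (23.03–2.58); neither of those is wholly between the two dates.
The listed periods lying completely between them are Triassic, Jurassic, Cretaceous, Paleogene — 4 in all.

4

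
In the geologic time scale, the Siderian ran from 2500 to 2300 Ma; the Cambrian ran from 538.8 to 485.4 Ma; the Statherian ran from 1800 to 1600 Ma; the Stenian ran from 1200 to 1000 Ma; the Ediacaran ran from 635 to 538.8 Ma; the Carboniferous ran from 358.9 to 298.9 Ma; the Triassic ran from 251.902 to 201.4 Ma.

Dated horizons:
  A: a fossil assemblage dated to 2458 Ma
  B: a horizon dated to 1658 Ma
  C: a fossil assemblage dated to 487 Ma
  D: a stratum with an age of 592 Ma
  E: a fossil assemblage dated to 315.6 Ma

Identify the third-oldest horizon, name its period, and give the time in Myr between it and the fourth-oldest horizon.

Sorted oldest-first by Ma: A (2458), B (1658), D (592), C (487), E (315.6).
The third oldest is D at 592 Ma, which lies in 635–538.8 Ma: the Ediacaran.
The fourth oldest is C at 487 Ma; separation = |592 − 487| = 105 Myr.

D, in the Ediacaran; 105 million years to C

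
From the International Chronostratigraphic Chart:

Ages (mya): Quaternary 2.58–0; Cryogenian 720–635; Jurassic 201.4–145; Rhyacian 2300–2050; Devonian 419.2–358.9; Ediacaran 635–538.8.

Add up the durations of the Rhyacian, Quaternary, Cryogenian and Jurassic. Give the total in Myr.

393.98 million years

Each duration: Rhyacian = 250; Quaternary = 2.58; Cryogenian = 85; Jurassic = 56.4.
Sum: 250 + 2.58 + 85 + 56.4 = 393.98 Myr.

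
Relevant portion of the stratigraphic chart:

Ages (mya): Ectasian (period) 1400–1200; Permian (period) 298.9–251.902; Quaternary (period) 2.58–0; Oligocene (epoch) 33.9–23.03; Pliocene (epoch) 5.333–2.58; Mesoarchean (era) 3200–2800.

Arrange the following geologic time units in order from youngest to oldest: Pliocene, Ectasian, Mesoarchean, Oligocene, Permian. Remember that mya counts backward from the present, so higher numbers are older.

Pliocene, then Oligocene, then Permian, then Ectasian, then Mesoarchean

Read off each span (Ma): Pliocene 5.333–2.58; Ectasian 1400–1200; Mesoarchean 3200–2800; Oligocene 33.9–23.03; Permian 298.9–251.902.
Larger Ma is older, so oldest→youngest is Mesoarchean, Ectasian, Permian, Oligocene, Pliocene; reverse it for youngest→oldest.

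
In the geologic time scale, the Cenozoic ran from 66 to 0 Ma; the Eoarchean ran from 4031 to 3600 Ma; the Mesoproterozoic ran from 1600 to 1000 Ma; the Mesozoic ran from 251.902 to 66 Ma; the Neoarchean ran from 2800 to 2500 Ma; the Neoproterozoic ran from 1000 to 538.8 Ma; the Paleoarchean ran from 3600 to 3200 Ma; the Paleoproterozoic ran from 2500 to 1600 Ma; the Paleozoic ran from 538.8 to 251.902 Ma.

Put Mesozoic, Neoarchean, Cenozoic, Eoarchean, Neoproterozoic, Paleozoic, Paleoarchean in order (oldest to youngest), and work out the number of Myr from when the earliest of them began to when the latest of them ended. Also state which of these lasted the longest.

Eoarchean, Paleoarchean, Neoarchean, Neoproterozoic, Paleozoic, Mesozoic, Cenozoic; total span 4031 Myr; longest is Neoproterozoic

Start ages (Ma): Eoarchean 4031, Paleoarchean 3600, Neoarchean 2800, Neoproterozoic 1000, Paleozoic 538.8, Mesozoic 251.902, Cenozoic 66.
Ordered oldest to youngest: Eoarchean, Paleoarchean, Neoarchean, Neoproterozoic, Paleozoic, Mesozoic, Cenozoic.
Span = 4031 − 0 = 4031 Myr.
Durations: Cenozoic 66, Paleozoic 286.898, Neoproterozoic 461.2, Paleoarchean 400, Neoarchean 300, Mesozoic 185.902, Eoarchean 431 → longest is Neoproterozoic (461.2 Myr).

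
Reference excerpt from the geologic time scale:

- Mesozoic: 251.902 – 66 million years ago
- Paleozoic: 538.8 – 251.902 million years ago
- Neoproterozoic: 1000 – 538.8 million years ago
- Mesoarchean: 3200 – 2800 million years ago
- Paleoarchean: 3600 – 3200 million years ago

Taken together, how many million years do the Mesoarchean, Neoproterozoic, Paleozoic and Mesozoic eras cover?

Duration is start − end for each: (3200 − 2800) + (1000 − 538.8) + (538.8 − 251.902) + (251.902 − 66).
That is 400 + 461.2 + 286.898 + 185.902, which totals 1334 million years.

1334 million years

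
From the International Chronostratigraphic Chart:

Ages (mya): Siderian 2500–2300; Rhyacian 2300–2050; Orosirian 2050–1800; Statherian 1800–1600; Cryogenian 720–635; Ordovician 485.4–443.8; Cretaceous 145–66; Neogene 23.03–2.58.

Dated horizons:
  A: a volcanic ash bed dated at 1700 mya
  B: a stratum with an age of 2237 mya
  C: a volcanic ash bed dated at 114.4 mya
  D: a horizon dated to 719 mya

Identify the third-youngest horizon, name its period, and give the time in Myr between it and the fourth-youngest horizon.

Sorted youngest-first by Ma: C (114.4), D (719), A (1700), B (2237).
The third youngest is A at 1700 Ma, which lies in 1800–1600 Ma: the Statherian.
The fourth youngest is B at 2237 Ma; separation = |1700 − 2237| = 537 Myr.

A, in the Statherian; 537 million years to B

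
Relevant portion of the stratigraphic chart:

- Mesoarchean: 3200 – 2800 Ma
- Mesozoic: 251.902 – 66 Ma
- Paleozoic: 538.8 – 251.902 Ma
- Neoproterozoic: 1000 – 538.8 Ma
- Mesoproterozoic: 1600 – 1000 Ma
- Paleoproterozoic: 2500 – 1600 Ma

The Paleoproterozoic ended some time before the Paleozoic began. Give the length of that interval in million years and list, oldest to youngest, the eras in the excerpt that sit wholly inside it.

1061.2 million years; Mesoproterozoic, Neoproterozoic

The Paleoproterozoic closes at 1600 Ma and the Paleozoic opens at 538.8 Ma, so the interval is 1600 − 538.8 = 1061.2 Myr.
An era fits inside if it starts at or after 1600 Ma and ends at or before 538.8 Ma; oldest first that gives Mesoproterozoic, Neoproterozoic.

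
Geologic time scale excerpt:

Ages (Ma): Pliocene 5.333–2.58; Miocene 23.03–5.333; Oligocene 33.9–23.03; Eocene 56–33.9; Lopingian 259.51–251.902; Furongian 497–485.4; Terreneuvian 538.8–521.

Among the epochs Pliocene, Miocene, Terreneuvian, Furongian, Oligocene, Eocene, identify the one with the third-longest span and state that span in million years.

Start − end for each: Pliocene 5.333 − 2.58 = 2.753; Miocene 23.03 − 5.333 = 17.697; Terreneuvian 538.8 − 521 = 17.8; Furongian 497 − 485.4 = 11.6; Oligocene 33.9 − 23.03 = 10.87; Eocene 56 − 33.9 = 22.1.
Ranking these from longest: Eocene > Terreneuvian > Miocene > Furongian > Oligocene > Pliocene.
Position 3 in that ranking is Miocene, which lasted 17.697 Myr.

Miocene, 17.697 million years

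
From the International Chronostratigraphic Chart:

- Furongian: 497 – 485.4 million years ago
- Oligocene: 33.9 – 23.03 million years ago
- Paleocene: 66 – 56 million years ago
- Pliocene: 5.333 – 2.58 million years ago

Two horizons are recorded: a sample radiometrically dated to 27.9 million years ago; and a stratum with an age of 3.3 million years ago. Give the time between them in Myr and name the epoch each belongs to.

24.6 million years apart; the first in the Oligocene, the second in the Pliocene

Elapsed time: 27.9 − 3.3 = 24.6 Myr.
27.9 Ma lies within 33.9–23.03 Ma: Oligocene.
3.3 Ma lies within 5.333–2.58 Ma: Pliocene.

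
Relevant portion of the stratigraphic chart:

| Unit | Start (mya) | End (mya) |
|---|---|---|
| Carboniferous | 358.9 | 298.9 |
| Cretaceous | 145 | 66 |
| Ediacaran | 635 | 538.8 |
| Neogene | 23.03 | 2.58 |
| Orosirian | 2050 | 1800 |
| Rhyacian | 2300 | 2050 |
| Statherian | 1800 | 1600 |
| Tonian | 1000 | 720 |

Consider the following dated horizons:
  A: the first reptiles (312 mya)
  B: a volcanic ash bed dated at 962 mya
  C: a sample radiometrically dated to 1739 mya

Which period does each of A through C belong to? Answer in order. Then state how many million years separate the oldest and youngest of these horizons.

A — Carboniferous; B — Tonian; C — Statherian; span 1427 million years

Match each age against the start–end ranges in the excerpt: A = 312 Ma → Carboniferous (358.9–298.9); B = 962 Ma → Tonian (1000–720); C = 1739 Ma → Statherian (1800–1600).
The largest age is 1739 Ma and the smallest is 312 Ma; their difference is 1427 Myr.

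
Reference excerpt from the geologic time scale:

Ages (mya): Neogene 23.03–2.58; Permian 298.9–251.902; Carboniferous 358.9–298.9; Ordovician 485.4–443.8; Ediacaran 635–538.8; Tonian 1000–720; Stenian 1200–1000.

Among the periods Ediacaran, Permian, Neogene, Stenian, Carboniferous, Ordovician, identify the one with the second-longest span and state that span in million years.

Durations: Ediacaran 96.2; Permian 46.998; Neogene 20.45; Stenian 200; Carboniferous 60; Ordovician 41.6 Myr.
Sorted longest-first: Stenian (200), Ediacaran (96.2), Carboniferous (60), Permian (46.998), Ordovician (41.6), Neogene (20.45).
The second longest is Ediacaran at 96.2 Myr.

Ediacaran, 96.2 million years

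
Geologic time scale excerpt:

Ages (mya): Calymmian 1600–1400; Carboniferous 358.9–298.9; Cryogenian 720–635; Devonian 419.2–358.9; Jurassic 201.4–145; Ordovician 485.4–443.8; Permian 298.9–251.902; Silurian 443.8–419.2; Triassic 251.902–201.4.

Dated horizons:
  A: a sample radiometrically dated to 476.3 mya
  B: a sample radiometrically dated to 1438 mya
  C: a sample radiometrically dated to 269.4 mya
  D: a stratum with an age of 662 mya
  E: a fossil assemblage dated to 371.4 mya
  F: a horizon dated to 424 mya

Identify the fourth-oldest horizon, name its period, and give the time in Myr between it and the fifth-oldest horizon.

Sorted oldest-first by Ma: B (1438), D (662), A (476.3), F (424), E (371.4), C (269.4).
The fourth oldest is F at 424 Ma, which lies in 443.8–419.2 Ma: the Silurian.
The fifth oldest is E at 371.4 Ma; separation = |424 − 371.4| = 52.6 Myr.

F, in the Silurian; 52.6 million years to E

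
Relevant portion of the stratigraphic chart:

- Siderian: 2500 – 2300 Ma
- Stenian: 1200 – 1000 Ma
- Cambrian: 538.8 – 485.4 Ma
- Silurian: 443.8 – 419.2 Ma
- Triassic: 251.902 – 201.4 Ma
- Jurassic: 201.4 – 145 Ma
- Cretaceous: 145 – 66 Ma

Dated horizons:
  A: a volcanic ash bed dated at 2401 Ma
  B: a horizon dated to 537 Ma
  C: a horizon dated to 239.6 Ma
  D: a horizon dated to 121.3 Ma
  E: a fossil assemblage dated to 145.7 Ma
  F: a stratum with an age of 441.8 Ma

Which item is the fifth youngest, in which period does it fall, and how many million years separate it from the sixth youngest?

B, in the Cambrian; 1864 million years to A

Sorted youngest-first by Ma: D (121.3), E (145.7), C (239.6), F (441.8), B (537), A (2401).
The fifth youngest is B at 537 Ma, which lies in 538.8–485.4 Ma: the Cambrian.
The sixth youngest is A at 2401 Ma; separation = |537 − 2401| = 1864 Myr.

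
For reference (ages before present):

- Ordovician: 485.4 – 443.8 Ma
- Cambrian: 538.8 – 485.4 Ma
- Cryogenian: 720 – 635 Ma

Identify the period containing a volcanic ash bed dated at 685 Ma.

Cryogenian

685 Ma lies between 720 and 635 Ma, so it falls in the Cryogenian.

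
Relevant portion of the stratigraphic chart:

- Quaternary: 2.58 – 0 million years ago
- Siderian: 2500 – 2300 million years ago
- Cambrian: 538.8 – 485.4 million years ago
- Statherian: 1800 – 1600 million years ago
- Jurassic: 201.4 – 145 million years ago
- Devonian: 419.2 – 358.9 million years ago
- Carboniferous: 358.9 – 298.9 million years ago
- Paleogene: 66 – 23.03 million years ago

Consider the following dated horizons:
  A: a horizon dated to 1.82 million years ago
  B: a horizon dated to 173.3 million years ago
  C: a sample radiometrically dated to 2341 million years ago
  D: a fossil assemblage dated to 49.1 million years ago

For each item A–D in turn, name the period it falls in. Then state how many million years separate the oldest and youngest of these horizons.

A — Quaternary; B — Jurassic; C — Siderian; D — Paleogene; span 2339.18 million years

Match each age against the start–end ranges in the excerpt: A = 1.82 Ma → Quaternary (2.58–0); B = 173.3 Ma → Jurassic (201.4–145); C = 2341 Ma → Siderian (2500–2300); D = 49.1 Ma → Paleogene (66–23.03).
The largest age is 2341 Ma and the smallest is 1.82 Ma; their difference is 2339.18 Myr.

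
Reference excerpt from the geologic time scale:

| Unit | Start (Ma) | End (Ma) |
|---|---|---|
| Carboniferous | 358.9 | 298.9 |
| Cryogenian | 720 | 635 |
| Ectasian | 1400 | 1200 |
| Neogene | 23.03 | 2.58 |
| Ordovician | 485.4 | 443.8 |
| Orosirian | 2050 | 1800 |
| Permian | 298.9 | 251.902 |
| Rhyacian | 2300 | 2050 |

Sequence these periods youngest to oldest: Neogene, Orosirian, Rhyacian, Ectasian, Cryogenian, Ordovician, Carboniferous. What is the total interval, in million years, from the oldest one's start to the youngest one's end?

Start ages (Ma): Rhyacian 2300, Orosirian 2050, Ectasian 1400, Cryogenian 720, Ordovician 485.4, Carboniferous 358.9, Neogene 23.03.
Ordered youngest to oldest: Neogene, Carboniferous, Ordovician, Cryogenian, Ectasian, Orosirian, Rhyacian.
Span = 2300 − 2.58 = 2297.42 Myr.

Neogene, Carboniferous, Ordovician, Cryogenian, Ectasian, Orosirian, Rhyacian; total span 2297.42 Myr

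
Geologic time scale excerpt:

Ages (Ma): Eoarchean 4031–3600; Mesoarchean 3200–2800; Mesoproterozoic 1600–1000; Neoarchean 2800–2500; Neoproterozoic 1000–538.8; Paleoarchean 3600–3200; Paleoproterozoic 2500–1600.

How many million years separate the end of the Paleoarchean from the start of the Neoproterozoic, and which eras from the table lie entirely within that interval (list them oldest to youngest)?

End of Paleoarchean = 3200 Ma; start of Neoproterozoic = 1000 Ma.
Gap = 3200 − 1000 = 2200 Myr.
Eras wholly inside 3200–1000 Ma: Mesoarchean (3200–2800), Neoarchean (2800–2500), Paleoproterozoic (2500–1600), Mesoproterozoic (1600–1000).

2200 million years; Mesoarchean, Neoarchean, Paleoproterozoic, Mesoproterozoic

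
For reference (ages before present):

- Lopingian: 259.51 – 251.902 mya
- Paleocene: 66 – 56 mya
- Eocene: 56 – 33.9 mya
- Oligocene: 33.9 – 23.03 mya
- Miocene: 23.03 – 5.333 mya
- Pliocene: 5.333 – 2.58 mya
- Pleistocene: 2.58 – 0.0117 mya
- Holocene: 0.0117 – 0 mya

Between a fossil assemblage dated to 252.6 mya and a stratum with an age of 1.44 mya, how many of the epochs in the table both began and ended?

5

252.6 Ma sits inside the Lopingian (259.51–251.902) and 1.44 Ma inside the Pleistocene (2.58–0.0117); neither of those is wholly between the two dates.
The listed epochs lying completely between them are Paleocene, Eocene, Oligocene, Miocene, Pliocene — 5 in all.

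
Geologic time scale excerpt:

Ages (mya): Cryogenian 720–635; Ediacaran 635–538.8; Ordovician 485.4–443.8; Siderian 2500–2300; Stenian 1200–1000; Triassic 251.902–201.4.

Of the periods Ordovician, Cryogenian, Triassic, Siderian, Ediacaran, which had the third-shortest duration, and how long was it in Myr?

Durations: Ordovician 41.6; Cryogenian 85; Triassic 50.502; Siderian 200; Ediacaran 96.2 Myr.
Sorted shortest-first: Ordovician (41.6), Triassic (50.502), Cryogenian (85), Ediacaran (96.2), Siderian (200).
The third shortest is Cryogenian at 85 Myr.

Cryogenian, 85 million years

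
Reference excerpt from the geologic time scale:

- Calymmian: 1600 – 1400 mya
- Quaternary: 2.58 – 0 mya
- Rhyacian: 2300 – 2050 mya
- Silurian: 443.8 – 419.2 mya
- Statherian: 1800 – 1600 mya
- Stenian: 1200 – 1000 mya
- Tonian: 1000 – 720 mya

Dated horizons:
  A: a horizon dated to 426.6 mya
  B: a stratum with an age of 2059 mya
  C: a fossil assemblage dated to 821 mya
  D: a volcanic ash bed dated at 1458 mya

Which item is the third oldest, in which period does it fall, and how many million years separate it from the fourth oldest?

Larger Ma means older, so oldest first: B 2059 > D 1458 > C 821 > A 426.6.
Counting 3 along gives C (821 Ma); the excerpt puts that inside the Tonian, 1000–720 Ma.
Next in line is A (426.6 Ma), and 821 − 426.6 = 394.4 Myr.

C, in the Tonian; 394.4 million years to A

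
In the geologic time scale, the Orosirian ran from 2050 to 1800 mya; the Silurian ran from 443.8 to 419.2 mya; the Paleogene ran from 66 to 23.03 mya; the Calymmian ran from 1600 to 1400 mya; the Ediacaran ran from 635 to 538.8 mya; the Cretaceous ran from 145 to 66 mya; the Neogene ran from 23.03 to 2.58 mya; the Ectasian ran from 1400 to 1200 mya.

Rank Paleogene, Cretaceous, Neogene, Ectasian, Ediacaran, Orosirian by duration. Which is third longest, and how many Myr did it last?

Durations: Paleogene 42.97; Cretaceous 79; Neogene 20.45; Ectasian 200; Ediacaran 96.2; Orosirian 250 Myr.
Sorted longest-first: Orosirian (250), Ectasian (200), Ediacaran (96.2), Cretaceous (79), Paleogene (42.97), Neogene (20.45).
The third longest is Ediacaran at 96.2 Myr.

Ediacaran, 96.2 million years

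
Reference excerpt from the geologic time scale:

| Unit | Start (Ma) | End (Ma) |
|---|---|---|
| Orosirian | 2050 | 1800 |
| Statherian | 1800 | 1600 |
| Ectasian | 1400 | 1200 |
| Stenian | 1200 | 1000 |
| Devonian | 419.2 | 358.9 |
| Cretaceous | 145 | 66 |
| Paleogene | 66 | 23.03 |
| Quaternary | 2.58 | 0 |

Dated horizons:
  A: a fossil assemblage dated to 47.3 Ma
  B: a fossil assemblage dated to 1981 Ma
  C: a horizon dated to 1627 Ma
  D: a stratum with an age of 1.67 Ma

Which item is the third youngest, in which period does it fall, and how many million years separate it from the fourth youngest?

Smaller Ma means younger, so youngest first: D 1.67 < A 47.3 < C 1627 < B 1981.
Counting 3 along gives C (1627 Ma); the excerpt puts that inside the Statherian, 1800–1600 Ma.
Next in line is B (1981 Ma), and 1981 − 1627 = 354 Myr.

C, in the Statherian; 354 million years to B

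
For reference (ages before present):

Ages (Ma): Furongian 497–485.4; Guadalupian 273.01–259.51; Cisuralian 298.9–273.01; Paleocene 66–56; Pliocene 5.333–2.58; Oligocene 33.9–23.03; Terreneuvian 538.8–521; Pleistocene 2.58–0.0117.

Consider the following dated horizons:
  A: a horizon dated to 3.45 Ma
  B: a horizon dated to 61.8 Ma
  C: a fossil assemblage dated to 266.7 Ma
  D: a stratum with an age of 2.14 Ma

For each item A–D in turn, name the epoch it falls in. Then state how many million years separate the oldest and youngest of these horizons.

Match each age against the start–end ranges in the excerpt: A = 3.45 Ma → Pliocene (5.333–2.58); B = 61.8 Ma → Paleocene (66–56); C = 266.7 Ma → Guadalupian (273.01–259.51); D = 2.14 Ma → Pleistocene (2.58–0.0117).
The largest age is 266.7 Ma and the smallest is 2.14 Ma; their difference is 264.56 Myr.

A — Pliocene; B — Paleocene; C — Guadalupian; D — Pleistocene; span 264.56 million years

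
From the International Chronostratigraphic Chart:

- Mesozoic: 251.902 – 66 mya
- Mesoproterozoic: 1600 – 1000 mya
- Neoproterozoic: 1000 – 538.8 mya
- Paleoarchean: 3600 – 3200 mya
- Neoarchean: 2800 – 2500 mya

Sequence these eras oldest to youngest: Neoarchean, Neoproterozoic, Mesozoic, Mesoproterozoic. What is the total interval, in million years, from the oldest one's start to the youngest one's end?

Neoarchean, Mesoproterozoic, Neoproterozoic, Mesozoic; total span 2734 Myr

Start ages (Ma): Neoarchean 2800, Mesoproterozoic 1600, Neoproterozoic 1000, Mesozoic 251.902.
Ordered oldest to youngest: Neoarchean, Mesoproterozoic, Neoproterozoic, Mesozoic.
Span = 2800 − 66 = 2734 Myr.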